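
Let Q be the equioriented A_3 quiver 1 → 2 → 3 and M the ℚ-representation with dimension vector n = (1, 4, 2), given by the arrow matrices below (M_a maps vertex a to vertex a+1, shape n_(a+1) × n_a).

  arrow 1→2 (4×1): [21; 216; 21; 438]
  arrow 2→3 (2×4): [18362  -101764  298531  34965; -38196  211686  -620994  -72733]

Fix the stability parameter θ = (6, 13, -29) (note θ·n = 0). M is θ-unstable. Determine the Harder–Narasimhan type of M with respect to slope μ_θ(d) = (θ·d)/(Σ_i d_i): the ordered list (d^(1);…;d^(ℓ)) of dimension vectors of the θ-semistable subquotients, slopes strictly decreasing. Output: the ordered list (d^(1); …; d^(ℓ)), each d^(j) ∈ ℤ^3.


Interval decomposition of M: I[1,3], I[2,2]^2, I[2,3].
HN type (ℓ=3): μ^(1)=13; μ^(2)=-10/3; μ^(3)=-8

((0, 2, 0); (1, 1, 1); (0, 1, 1))


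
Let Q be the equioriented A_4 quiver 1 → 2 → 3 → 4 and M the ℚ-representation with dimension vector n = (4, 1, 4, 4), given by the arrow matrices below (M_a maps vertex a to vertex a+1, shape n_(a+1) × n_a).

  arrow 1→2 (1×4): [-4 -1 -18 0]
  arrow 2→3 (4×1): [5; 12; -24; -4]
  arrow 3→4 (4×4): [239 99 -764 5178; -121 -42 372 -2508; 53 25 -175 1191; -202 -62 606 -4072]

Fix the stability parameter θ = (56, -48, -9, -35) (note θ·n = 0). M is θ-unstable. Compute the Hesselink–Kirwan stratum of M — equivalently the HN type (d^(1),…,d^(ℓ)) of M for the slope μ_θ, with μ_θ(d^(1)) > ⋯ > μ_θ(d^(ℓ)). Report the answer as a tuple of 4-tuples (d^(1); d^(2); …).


Via rank(M_{q-1}∘⋯∘M_p): M ≅ I[1,1]^3, I[1,4], I[3,4]^3.
μ_θ-semistable layers: μ^(1)=56; μ^(2)=-9; μ^(3)=-22

((3, 0, 0, 0); (1, 1, 1, 1); (0, 0, 3, 3))


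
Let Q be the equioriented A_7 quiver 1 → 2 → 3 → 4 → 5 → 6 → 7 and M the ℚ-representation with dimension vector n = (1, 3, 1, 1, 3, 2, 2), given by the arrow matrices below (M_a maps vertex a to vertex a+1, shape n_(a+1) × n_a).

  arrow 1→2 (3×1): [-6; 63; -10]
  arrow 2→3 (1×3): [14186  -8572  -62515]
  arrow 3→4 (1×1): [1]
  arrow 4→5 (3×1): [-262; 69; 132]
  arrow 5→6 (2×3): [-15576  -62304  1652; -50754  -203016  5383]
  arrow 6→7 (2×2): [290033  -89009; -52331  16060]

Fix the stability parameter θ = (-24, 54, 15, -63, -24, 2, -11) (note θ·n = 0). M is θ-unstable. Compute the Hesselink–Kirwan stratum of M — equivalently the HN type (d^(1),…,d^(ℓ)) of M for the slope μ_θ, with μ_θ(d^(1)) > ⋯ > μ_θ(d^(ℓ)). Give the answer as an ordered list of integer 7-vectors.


Interval decomposition of M: I[1,5], I[2,2]^2, I[5,5], I[5,7], I[6,7].
HN type (ℓ=3): μ^(1)=54; μ^(2)=-9/2; μ^(3)=-24

((0, 2, 0, 0, 0, 0, 0); (0, 1, 1, 1, 1, 2, 2); (1, 0, 0, 0, 2, 0, 0))


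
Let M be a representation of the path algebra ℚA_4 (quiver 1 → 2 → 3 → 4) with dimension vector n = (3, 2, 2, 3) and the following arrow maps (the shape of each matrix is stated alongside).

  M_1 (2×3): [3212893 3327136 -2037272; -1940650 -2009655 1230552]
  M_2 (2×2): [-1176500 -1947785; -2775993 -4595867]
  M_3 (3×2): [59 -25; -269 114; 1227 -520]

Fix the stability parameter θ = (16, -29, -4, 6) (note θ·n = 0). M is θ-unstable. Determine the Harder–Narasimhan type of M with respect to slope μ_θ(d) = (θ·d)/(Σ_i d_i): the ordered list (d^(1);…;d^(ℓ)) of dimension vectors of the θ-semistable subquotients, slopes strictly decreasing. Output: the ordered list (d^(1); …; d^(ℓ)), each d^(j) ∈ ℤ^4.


Barcode: M ≅ I[1,1], I[1,4]^2, I[4,4]. HN layers by μ_θ (4 steps, strictly decreasing):
  μ^(1)=16; μ^(2)=6; μ^(3)=-4; μ^(4)=-13/2

((1, 0, 0, 0); (0, 0, 0, 3); (0, 0, 2, 0); (2, 2, 0, 0))


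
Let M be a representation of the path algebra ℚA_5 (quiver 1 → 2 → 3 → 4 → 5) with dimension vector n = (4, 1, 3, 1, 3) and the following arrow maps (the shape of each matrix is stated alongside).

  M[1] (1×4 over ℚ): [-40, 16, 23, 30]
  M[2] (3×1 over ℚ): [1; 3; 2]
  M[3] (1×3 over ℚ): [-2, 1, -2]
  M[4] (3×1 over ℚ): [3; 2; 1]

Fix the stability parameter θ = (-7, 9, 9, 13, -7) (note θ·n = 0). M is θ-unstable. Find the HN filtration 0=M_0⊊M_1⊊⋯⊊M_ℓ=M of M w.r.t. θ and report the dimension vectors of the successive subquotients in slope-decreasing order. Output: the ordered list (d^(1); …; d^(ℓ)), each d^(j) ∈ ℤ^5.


Via rank(M_{q-1}∘⋯∘M_p): M ≅ I[1,1]^3, I[1,5], I[3,3]^2, I[5,5]^2.
μ_θ-semistable layers: μ^(1)=9; μ^(2)=6; μ^(3)=-7

((0, 0, 2, 0, 0); (0, 1, 1, 1, 1); (4, 0, 0, 0, 2))


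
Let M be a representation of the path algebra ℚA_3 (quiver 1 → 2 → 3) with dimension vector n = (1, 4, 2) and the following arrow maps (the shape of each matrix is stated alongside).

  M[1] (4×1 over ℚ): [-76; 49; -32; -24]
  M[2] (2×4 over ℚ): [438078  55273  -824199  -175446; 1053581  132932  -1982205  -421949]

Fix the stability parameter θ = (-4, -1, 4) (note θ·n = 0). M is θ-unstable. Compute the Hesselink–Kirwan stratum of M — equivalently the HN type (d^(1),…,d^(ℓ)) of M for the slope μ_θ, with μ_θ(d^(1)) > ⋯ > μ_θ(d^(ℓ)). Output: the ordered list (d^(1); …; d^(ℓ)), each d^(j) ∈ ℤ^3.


Barcode: M ≅ I[1,3], I[2,2]^2, I[2,3]. HN layers by μ_θ (3 steps, strictly decreasing):
  μ^(1)=4; μ^(2)=-1; μ^(3)=-4

((0, 0, 2); (0, 4, 0); (1, 0, 0))


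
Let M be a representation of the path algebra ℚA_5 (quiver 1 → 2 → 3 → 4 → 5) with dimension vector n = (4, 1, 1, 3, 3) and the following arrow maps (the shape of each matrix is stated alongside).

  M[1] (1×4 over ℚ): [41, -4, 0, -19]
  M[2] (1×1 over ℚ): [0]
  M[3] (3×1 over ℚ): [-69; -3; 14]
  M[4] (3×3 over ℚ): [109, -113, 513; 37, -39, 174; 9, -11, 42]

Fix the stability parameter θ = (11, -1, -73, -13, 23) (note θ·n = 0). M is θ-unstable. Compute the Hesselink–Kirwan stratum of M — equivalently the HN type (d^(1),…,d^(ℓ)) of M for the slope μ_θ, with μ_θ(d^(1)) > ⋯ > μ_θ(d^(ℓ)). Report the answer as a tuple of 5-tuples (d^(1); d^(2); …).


Via rank(M_{q-1}∘⋯∘M_p): M ≅ I[1,1]^3, I[1,2], I[3,4], I[4,5]^2, I[5,5].
μ_θ-semistable layers: μ^(1)=23; μ^(2)=11; μ^(3)=5; μ^(4)=-13; μ^(5)=-73

((0, 0, 0, 0, 3); (3, 0, 0, 0, 0); (1, 1, 0, 0, 0); (0, 0, 0, 3, 0); (0, 0, 1, 0, 0))


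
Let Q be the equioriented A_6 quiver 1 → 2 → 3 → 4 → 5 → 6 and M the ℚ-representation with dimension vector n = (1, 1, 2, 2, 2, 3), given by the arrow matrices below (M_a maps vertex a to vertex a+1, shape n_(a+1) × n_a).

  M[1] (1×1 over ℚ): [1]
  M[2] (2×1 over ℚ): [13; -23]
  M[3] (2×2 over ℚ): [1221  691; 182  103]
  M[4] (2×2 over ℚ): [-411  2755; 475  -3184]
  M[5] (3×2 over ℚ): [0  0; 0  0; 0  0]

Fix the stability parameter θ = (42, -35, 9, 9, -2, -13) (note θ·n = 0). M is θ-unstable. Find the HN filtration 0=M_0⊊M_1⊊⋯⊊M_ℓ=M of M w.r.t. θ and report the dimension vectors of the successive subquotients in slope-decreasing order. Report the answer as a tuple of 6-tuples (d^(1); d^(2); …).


Interval decomposition of M: I[1,5], I[3,5], I[6,6]^3.
HN type (ℓ=3): μ^(1)=16/3; μ^(2)=7/2; μ^(3)=-13

((0, 0, 2, 2, 2, 0); (1, 1, 0, 0, 0, 0); (0, 0, 0, 0, 0, 3))


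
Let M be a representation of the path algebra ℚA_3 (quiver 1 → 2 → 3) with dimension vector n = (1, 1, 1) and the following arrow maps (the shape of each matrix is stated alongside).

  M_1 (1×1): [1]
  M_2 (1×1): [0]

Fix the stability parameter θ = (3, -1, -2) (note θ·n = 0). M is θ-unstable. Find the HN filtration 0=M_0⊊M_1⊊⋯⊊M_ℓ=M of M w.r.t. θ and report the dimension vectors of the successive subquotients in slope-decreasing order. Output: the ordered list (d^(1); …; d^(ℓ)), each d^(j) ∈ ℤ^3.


Interval decomposition of M: I[1,2], I[3,3].
HN type (ℓ=2): μ^(1)=1; μ^(2)=-2

((1, 1, 0); (0, 0, 1))


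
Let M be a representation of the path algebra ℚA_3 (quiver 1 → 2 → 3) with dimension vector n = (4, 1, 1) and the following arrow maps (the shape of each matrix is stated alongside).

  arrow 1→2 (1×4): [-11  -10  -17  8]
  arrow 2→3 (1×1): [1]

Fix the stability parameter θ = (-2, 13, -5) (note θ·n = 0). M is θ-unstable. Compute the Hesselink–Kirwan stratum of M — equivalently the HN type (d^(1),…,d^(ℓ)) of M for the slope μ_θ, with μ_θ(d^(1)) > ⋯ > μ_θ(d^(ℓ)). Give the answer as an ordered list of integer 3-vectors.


Barcode: M ≅ I[1,1]^3, I[1,3]. HN layers by μ_θ (2 steps, strictly decreasing):
  μ^(1)=4; μ^(2)=-2

((0, 1, 1); (4, 0, 0))


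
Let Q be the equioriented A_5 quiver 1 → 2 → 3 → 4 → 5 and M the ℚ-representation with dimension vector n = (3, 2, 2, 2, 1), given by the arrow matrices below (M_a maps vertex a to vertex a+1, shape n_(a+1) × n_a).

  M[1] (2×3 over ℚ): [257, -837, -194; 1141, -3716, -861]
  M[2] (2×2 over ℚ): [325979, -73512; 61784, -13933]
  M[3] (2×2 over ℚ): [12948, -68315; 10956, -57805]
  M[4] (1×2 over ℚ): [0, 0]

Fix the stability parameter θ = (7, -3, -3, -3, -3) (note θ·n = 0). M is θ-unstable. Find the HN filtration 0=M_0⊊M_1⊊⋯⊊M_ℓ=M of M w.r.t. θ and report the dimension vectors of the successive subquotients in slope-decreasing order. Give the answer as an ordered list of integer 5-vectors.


Barcode: M ≅ I[1,1], I[1,3], I[1,4], I[4,4], I[5,5]. HN layers by μ_θ (4 steps, strictly decreasing):
  μ^(1)=7; μ^(2)=1/3; μ^(3)=-1/2; μ^(4)=-3

((1, 0, 0, 0, 0); (1, 1, 1, 0, 0); (1, 1, 1, 1, 0); (0, 0, 0, 1, 1))


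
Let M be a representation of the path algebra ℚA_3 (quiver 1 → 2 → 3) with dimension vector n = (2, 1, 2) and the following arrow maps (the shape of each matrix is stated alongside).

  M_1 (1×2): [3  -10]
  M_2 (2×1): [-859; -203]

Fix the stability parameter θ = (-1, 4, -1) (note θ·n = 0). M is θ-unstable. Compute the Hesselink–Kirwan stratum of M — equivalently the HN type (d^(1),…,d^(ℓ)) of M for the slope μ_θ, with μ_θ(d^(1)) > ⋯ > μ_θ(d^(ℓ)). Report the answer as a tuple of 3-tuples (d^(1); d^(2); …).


Interval decomposition of M: I[1,1], I[1,3], I[3,3].
HN type (ℓ=2): μ^(1)=3/2; μ^(2)=-1

((0, 1, 1); (2, 0, 1))


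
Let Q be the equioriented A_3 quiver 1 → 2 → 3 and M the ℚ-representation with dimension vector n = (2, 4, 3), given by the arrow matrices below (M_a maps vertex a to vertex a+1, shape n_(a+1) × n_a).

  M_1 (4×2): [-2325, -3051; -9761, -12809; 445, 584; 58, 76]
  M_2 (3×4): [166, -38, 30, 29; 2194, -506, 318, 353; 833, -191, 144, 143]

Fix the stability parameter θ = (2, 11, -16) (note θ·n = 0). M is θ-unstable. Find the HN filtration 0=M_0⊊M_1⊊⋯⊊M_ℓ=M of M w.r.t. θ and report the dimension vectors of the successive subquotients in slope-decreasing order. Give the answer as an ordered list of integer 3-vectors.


Interval decomposition of M: I[1,2]^2, I[2,3]^2, I[3,3].
HN type (ℓ=4): μ^(1)=11; μ^(2)=2; μ^(3)=-5/2; μ^(4)=-16

((0, 2, 0); (2, 0, 0); (0, 2, 2); (0, 0, 1))


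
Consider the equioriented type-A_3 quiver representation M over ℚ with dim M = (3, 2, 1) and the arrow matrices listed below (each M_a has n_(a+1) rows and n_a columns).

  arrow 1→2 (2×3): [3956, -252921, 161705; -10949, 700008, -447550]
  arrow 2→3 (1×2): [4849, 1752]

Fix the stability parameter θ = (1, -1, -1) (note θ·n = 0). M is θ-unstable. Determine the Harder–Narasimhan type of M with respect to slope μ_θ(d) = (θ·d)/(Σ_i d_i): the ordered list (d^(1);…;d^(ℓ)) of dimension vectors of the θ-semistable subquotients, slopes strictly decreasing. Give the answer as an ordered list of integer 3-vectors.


Barcode: M ≅ I[1,1], I[1,2], I[1,3]. HN layers by μ_θ (3 steps, strictly decreasing):
  μ^(1)=1; μ^(2)=0; μ^(3)=-1/3

((1, 0, 0); (1, 1, 0); (1, 1, 1))


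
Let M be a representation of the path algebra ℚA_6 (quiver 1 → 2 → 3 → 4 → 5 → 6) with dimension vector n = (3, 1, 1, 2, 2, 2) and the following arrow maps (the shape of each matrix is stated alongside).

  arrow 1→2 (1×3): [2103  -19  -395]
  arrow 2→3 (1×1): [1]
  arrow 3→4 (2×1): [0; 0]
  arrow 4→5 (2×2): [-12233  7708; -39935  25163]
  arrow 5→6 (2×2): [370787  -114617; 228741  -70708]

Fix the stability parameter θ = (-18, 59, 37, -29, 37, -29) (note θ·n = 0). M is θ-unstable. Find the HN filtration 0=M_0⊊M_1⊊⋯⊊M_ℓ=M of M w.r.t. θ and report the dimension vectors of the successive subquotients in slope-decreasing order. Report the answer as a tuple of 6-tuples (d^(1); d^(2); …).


Barcode: M ≅ I[1,1]^2, I[1,3], I[4,6]^2. HN layers by μ_θ (4 steps, strictly decreasing):
  μ^(1)=48; μ^(2)=4; μ^(3)=-18; μ^(4)=-29

((0, 1, 1, 0, 0, 0); (0, 0, 0, 0, 2, 2); (3, 0, 0, 0, 0, 0); (0, 0, 0, 2, 0, 0))


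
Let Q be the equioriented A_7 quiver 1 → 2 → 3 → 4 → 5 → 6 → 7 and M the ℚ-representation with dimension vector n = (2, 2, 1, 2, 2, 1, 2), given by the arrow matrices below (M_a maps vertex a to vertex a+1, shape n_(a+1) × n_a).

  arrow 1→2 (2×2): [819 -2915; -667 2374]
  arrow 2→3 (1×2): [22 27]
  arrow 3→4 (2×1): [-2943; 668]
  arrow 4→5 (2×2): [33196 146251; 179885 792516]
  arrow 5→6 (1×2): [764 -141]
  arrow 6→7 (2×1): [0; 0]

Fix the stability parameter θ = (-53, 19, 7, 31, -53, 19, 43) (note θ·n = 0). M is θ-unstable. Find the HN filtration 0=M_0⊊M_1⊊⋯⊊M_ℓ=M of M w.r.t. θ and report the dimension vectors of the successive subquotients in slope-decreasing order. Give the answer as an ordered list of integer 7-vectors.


Barcode: M ≅ I[1,2], I[1,6], I[4,5], I[7,7]^2. HN layers by μ_θ (5 steps, strictly decreasing):
  μ^(1)=43; μ^(2)=19; μ^(3)=1; μ^(4)=-11; μ^(5)=-53

((0, 0, 0, 0, 0, 0, 2); (0, 1, 0, 0, 0, 1, 0); (0, 1, 1, 1, 1, 0, 0); (0, 0, 0, 1, 1, 0, 0); (2, 0, 0, 0, 0, 0, 0))


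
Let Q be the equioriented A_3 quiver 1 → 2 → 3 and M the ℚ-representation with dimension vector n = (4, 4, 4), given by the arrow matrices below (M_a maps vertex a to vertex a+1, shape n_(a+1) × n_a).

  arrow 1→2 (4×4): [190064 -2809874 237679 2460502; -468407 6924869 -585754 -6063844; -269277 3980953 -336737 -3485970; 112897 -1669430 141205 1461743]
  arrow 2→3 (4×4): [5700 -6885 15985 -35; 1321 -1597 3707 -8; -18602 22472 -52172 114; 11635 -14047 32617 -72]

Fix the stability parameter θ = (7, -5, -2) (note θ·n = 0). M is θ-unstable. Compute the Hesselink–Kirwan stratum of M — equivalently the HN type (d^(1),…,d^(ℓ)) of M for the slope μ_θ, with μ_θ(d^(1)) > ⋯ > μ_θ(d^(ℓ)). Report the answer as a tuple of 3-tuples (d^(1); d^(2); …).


Barcode: M ≅ I[1,1], I[1,2], I[1,3]^2, I[2,2], I[3,3]^2. HN layers by μ_θ (5 steps, strictly decreasing):
  μ^(1)=7; μ^(2)=1; μ^(3)=0; μ^(4)=-2; μ^(5)=-5

((1, 0, 0); (1, 1, 0); (2, 2, 2); (0, 0, 2); (0, 1, 0))


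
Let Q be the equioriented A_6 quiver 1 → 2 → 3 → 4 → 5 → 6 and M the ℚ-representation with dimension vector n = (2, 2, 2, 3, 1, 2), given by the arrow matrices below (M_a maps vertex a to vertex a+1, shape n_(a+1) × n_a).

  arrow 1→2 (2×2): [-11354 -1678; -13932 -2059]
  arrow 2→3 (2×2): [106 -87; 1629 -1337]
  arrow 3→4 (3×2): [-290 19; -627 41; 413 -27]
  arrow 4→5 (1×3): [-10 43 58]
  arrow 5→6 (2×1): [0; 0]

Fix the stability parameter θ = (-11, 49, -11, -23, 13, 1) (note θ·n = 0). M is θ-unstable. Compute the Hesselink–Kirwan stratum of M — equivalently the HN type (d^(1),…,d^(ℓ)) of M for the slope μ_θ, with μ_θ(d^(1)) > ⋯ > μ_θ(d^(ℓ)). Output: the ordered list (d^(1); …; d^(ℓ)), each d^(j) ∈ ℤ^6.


Via rank(M_{q-1}∘⋯∘M_p): M ≅ I[1,4], I[1,5], I[4,4], I[6,6]^2.
μ_θ-semistable layers: μ^(1)=13; μ^(2)=5; μ^(3)=1; μ^(4)=-11; μ^(5)=-23

((0, 0, 0, 0, 1, 0); (0, 2, 2, 2, 0, 0); (0, 0, 0, 0, 0, 2); (2, 0, 0, 0, 0, 0); (0, 0, 0, 1, 0, 0))


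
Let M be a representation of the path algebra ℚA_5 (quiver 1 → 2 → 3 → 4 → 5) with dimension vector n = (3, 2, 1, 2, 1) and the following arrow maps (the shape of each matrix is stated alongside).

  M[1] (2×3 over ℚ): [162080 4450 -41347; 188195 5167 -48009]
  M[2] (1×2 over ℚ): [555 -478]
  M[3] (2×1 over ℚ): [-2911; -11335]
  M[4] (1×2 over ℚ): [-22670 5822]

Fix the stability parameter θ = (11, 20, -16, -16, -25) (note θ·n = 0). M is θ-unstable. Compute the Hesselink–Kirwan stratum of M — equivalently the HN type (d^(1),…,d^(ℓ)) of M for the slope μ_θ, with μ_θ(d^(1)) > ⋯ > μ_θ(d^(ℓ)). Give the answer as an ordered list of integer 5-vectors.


Interval decomposition of M: I[1,1], I[1,2], I[1,4], I[4,5].
HN type (ℓ=4): μ^(1)=20; μ^(2)=11; μ^(3)=-1/4; μ^(4)=-41/2

((0, 1, 0, 0, 0); (2, 0, 0, 0, 0); (1, 1, 1, 1, 0); (0, 0, 0, 1, 1))


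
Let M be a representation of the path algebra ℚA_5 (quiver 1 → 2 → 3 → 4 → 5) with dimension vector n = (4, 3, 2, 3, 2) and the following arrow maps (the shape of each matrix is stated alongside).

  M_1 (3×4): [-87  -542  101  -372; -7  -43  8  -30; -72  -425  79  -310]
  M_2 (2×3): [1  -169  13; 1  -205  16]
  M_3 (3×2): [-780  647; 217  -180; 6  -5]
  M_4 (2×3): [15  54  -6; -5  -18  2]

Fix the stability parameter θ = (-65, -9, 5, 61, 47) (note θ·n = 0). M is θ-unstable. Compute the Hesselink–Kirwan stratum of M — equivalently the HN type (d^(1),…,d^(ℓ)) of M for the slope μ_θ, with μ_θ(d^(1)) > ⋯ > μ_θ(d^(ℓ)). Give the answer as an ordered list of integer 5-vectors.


Barcode: M ≅ I[1,1], I[1,2], I[1,4], I[1,5], I[4,4], I[5,5]. HN layers by μ_θ (6 steps, strictly decreasing):
  μ^(1)=61; μ^(2)=54; μ^(3)=47; μ^(4)=5; μ^(5)=-9; μ^(6)=-65

((0, 0, 0, 2, 0); (0, 0, 0, 1, 1); (0, 0, 0, 0, 1); (0, 0, 2, 0, 0); (0, 3, 0, 0, 0); (4, 0, 0, 0, 0))


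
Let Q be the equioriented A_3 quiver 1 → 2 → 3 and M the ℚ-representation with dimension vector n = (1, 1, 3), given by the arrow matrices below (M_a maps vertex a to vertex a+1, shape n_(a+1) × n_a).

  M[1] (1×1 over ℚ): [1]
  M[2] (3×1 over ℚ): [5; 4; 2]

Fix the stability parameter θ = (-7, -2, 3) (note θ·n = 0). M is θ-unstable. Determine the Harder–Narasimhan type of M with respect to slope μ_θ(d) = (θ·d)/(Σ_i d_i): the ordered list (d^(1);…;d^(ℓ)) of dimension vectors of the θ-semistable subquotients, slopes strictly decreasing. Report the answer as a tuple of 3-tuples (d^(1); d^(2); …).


Via rank(M_{q-1}∘⋯∘M_p): M ≅ I[1,3], I[3,3]^2.
μ_θ-semistable layers: μ^(1)=3; μ^(2)=-2; μ^(3)=-7

((0, 0, 3); (0, 1, 0); (1, 0, 0))


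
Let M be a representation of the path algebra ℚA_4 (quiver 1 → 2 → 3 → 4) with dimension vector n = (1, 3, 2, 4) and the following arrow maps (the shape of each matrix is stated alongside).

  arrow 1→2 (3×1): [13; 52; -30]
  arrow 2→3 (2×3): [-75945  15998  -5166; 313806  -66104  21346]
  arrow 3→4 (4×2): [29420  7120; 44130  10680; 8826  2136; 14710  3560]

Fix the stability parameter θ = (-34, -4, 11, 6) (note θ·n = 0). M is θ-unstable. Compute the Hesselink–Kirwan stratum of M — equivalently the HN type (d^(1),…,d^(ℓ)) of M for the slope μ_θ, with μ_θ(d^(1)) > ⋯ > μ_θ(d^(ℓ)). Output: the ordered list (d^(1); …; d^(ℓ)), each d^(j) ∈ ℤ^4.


Interval decomposition of M: I[1,4], I[2,2], I[2,3], I[4,4]^3.
HN type (ℓ=5): μ^(1)=11; μ^(2)=17/2; μ^(3)=6; μ^(4)=-4; μ^(5)=-34

((0, 0, 1, 0); (0, 0, 1, 1); (0, 0, 0, 3); (0, 3, 0, 0); (1, 0, 0, 0))


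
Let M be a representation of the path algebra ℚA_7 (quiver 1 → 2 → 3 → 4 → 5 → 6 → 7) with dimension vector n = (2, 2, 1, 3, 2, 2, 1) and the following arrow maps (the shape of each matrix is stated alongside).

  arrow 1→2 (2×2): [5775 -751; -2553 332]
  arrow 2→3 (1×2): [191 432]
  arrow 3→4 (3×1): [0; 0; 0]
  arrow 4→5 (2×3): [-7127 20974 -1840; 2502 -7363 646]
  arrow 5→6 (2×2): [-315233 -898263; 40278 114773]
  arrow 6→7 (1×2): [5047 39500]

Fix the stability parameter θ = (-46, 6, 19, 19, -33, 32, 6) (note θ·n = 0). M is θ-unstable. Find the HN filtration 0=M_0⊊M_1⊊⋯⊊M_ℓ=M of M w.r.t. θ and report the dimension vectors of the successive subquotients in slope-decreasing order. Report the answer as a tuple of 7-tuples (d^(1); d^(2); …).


Via rank(M_{q-1}∘⋯∘M_p): M ≅ I[1,2], I[1,3], I[4,4], I[4,6], I[4,7].
μ_θ-semistable layers: μ^(1)=32; μ^(2)=19; μ^(3)=6; μ^(4)=-7; μ^(5)=-46

((0, 0, 0, 0, 0, 1, 0); (0, 0, 1, 1, 0, 1, 1); (0, 2, 0, 0, 0, 0, 0); (0, 0, 0, 2, 2, 0, 0); (2, 0, 0, 0, 0, 0, 0))


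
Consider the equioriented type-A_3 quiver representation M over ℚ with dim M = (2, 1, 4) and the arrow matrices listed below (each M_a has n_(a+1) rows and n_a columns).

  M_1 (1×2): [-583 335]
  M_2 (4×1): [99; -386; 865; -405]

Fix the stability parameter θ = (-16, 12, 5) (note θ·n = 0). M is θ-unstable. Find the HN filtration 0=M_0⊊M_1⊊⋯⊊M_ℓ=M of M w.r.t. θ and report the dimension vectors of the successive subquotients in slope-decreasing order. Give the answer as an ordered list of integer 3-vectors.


Interval decomposition of M: I[1,1], I[1,3], I[3,3]^3.
HN type (ℓ=3): μ^(1)=17/2; μ^(2)=5; μ^(3)=-16

((0, 1, 1); (0, 0, 3); (2, 0, 0))


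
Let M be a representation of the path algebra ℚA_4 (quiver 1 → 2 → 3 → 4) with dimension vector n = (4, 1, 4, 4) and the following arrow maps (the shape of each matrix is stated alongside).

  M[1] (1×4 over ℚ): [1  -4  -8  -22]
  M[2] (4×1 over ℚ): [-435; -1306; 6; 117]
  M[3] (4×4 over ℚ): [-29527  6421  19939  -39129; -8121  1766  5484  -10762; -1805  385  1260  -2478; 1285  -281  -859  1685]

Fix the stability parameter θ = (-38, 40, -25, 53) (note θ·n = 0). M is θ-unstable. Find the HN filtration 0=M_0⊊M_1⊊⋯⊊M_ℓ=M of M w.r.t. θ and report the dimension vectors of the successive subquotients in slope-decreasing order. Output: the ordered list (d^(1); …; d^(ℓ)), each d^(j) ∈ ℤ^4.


Via rank(M_{q-1}∘⋯∘M_p): M ≅ I[1,1]^3, I[1,4], I[3,3], I[3,4]^2, I[4,4].
μ_θ-semistable layers: μ^(1)=53; μ^(2)=15/2; μ^(3)=-25; μ^(4)=-38

((0, 0, 0, 4); (0, 1, 1, 0); (0, 0, 3, 0); (4, 0, 0, 0))


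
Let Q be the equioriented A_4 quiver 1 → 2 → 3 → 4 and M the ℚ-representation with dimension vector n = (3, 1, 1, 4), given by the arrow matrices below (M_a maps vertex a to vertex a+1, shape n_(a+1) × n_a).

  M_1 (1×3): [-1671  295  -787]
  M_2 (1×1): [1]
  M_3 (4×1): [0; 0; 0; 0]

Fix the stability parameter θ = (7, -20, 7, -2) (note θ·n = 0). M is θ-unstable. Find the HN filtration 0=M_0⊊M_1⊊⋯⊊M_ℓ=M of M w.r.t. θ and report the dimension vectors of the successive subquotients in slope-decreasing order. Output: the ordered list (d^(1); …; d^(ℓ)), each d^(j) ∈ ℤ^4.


Barcode: M ≅ I[1,1]^2, I[1,3], I[4,4]^4. HN layers by μ_θ (3 steps, strictly decreasing):
  μ^(1)=7; μ^(2)=-2; μ^(3)=-13/2

((2, 0, 1, 0); (0, 0, 0, 4); (1, 1, 0, 0))


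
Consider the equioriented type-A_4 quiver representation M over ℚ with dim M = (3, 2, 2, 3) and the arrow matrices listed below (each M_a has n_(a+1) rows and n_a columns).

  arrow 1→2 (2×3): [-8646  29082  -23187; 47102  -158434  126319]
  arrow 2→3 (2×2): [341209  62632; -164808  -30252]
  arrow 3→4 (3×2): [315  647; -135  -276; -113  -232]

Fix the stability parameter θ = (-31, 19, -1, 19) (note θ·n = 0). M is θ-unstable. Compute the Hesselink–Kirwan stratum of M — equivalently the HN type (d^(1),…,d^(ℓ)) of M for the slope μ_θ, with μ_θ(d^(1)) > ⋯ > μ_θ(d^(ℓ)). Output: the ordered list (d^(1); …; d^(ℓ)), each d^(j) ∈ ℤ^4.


Via rank(M_{q-1}∘⋯∘M_p): M ≅ I[1,1]^2, I[1,4], I[2,4], I[4,4].
μ_θ-semistable layers: μ^(1)=19; μ^(2)=9; μ^(3)=-31

((0, 0, 0, 3); (0, 2, 2, 0); (3, 0, 0, 0))


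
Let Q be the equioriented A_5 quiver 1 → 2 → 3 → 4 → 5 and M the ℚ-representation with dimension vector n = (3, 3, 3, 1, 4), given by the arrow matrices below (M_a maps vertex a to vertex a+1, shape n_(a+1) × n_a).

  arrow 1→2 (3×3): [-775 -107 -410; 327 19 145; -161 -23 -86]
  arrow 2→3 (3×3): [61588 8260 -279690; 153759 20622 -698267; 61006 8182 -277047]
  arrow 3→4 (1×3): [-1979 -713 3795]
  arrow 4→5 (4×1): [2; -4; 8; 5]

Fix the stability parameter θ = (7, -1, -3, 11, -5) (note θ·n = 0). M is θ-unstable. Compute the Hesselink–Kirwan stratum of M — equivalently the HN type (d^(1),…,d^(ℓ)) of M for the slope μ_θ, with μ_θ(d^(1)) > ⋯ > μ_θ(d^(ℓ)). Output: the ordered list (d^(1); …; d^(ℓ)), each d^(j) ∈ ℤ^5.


Via rank(M_{q-1}∘⋯∘M_p): M ≅ I[1,2], I[1,3], I[1,5], I[3,3], I[5,5]^3.
μ_θ-semistable layers: μ^(1)=3; μ^(2)=1; μ^(3)=-3; μ^(4)=-5

((1, 1, 0, 1, 1); (2, 2, 2, 0, 0); (0, 0, 1, 0, 0); (0, 0, 0, 0, 3))


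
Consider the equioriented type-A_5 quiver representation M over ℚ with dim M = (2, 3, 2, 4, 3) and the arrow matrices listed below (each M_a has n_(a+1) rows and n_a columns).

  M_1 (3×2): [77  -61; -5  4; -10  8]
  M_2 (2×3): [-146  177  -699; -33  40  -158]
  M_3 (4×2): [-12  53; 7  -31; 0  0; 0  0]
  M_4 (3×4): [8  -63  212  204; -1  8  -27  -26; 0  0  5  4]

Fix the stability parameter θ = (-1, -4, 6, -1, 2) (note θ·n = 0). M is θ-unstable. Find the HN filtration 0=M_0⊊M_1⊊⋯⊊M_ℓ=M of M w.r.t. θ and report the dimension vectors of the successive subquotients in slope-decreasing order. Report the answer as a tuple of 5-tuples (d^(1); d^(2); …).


Barcode: M ≅ I[1,5]^2, I[2,2], I[4,4], I[4,5]. HN layers by μ_θ (5 steps, strictly decreasing):
  μ^(1)=7/3; μ^(2)=2; μ^(3)=-1; μ^(4)=-5/2; μ^(5)=-4

((0, 0, 2, 2, 2); (0, 0, 0, 0, 1); (0, 0, 0, 2, 0); (2, 2, 0, 0, 0); (0, 1, 0, 0, 0))


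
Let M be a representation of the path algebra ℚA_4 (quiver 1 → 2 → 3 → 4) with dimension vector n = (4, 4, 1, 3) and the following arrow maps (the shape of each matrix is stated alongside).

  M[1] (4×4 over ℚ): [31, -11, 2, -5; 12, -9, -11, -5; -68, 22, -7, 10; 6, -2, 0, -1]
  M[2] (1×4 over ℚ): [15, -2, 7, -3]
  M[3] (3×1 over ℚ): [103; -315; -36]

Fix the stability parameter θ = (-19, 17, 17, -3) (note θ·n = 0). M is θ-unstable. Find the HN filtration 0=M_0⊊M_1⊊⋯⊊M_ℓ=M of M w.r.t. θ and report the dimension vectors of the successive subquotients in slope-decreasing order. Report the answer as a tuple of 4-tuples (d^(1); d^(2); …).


Via rank(M_{q-1}∘⋯∘M_p): M ≅ I[1,2]^3, I[1,4], I[4,4]^2.
μ_θ-semistable layers: μ^(1)=17; μ^(2)=31/3; μ^(3)=-3; μ^(4)=-19

((0, 3, 0, 0); (0, 1, 1, 1); (0, 0, 0, 2); (4, 0, 0, 0))


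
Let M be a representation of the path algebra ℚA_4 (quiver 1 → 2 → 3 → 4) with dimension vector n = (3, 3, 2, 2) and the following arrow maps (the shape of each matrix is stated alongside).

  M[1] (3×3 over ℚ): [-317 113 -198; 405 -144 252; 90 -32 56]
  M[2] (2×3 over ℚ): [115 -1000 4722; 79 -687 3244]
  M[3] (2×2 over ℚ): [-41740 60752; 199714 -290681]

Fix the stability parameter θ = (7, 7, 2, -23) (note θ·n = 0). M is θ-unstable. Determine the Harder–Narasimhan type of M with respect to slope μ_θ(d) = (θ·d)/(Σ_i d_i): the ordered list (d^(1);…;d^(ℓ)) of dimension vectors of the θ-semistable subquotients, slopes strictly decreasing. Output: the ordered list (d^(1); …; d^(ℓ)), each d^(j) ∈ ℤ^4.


Interval decomposition of M: I[1,1], I[1,4]^2, I[2,2].
HN type (ℓ=2): μ^(1)=7; μ^(2)=-7/4

((1, 1, 0, 0); (2, 2, 2, 2))


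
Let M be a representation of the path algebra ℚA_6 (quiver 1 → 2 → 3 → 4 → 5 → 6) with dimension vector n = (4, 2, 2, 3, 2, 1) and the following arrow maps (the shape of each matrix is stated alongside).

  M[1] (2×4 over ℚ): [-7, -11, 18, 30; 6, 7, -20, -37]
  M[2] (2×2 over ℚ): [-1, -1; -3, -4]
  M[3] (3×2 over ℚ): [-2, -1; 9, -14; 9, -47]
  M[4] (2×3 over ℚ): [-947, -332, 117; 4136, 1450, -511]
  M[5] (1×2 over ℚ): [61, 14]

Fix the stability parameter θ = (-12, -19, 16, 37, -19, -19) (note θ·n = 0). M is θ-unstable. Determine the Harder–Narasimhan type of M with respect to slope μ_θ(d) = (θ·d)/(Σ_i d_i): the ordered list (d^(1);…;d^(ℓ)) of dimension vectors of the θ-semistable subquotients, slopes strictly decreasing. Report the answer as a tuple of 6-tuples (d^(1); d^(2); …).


Interval decomposition of M: I[1,1]^2, I[1,5], I[1,6], I[4,4].
HN type (ℓ=5): μ^(1)=37; μ^(2)=34/3; μ^(3)=15/4; μ^(4)=-12; μ^(5)=-31/2

((0, 0, 0, 1, 0, 0); (0, 0, 1, 1, 1, 0); (0, 0, 1, 1, 1, 1); (2, 0, 0, 0, 0, 0); (2, 2, 0, 0, 0, 0))


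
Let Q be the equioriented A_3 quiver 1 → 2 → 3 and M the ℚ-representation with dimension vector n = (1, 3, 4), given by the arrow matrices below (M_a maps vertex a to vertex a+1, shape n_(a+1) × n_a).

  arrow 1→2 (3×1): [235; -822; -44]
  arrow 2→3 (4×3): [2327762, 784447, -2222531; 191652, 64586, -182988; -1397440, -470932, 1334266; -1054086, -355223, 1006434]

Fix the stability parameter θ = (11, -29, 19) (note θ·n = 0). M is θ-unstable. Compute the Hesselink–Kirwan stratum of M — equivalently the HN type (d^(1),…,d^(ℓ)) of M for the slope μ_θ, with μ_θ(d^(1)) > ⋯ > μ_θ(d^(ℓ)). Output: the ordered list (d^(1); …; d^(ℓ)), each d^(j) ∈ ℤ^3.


Interval decomposition of M: I[1,2], I[2,3]^2, I[3,3]^2.
HN type (ℓ=3): μ^(1)=19; μ^(2)=-9; μ^(3)=-29

((0, 0, 4); (1, 1, 0); (0, 2, 0))


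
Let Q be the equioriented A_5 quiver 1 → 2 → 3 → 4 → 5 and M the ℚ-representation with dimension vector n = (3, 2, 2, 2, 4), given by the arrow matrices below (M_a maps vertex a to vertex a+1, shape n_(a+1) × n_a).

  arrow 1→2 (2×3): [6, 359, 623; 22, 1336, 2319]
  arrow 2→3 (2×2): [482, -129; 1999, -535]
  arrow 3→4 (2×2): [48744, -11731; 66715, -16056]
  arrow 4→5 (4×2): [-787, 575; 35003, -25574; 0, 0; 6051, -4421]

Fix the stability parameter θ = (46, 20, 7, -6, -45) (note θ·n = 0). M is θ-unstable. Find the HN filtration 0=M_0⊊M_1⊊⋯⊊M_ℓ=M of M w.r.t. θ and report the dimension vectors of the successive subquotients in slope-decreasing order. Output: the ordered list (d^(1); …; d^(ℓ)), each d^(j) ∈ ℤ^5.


Barcode: M ≅ I[1,1], I[1,5]^2, I[5,5]^2. HN layers by μ_θ (3 steps, strictly decreasing):
  μ^(1)=46; μ^(2)=22/5; μ^(3)=-45

((1, 0, 0, 0, 0); (2, 2, 2, 2, 2); (0, 0, 0, 0, 2))


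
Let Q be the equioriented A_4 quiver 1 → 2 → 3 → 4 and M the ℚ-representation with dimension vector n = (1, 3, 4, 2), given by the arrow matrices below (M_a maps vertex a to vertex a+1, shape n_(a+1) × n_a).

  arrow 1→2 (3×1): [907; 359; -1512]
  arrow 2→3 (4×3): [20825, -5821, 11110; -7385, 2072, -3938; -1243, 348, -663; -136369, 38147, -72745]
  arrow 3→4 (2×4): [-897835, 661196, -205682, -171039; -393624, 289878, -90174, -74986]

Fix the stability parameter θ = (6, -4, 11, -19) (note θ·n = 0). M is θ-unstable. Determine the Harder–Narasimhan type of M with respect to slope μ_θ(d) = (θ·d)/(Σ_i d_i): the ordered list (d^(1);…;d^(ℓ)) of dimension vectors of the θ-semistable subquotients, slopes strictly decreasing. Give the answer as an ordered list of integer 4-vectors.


Interval decomposition of M: I[1,3], I[2,4]^2, I[3,3].
HN type (ℓ=3): μ^(1)=11; μ^(2)=1; μ^(3)=-4

((0, 0, 2, 0); (1, 1, 0, 0); (0, 2, 2, 2))


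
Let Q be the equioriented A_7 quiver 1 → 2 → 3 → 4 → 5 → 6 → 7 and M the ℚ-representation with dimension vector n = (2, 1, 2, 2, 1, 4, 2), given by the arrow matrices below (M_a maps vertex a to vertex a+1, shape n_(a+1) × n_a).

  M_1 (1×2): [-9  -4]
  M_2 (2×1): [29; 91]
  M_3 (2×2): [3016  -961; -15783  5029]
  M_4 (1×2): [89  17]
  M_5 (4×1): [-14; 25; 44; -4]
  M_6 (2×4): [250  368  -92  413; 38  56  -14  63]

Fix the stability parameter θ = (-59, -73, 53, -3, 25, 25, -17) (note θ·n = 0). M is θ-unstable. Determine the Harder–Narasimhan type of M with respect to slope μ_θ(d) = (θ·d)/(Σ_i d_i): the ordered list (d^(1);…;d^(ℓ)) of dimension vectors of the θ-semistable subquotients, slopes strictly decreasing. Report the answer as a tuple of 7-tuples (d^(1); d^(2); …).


Barcode: M ≅ I[1,1], I[1,6], I[3,4], I[6,6], I[6,7]^2. HN layers by μ_θ (4 steps, strictly decreasing):
  μ^(1)=25; μ^(2)=4; μ^(3)=-59; μ^(4)=-66

((0, 0, 2, 2, 1, 2, 0); (0, 0, 0, 0, 0, 2, 2); (1, 0, 0, 0, 0, 0, 0); (1, 1, 0, 0, 0, 0, 0))


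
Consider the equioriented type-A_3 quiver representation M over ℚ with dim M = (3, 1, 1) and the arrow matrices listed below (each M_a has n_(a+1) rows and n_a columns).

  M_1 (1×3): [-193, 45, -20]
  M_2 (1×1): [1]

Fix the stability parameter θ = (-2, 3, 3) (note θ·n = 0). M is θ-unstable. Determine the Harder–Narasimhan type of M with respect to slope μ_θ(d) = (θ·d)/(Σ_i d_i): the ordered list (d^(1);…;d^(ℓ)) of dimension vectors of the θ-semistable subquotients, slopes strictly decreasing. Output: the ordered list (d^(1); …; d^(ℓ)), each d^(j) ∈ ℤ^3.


Via rank(M_{q-1}∘⋯∘M_p): M ≅ I[1,1]^2, I[1,3].
μ_θ-semistable layers: μ^(1)=3; μ^(2)=-2

((0, 1, 1); (3, 0, 0))


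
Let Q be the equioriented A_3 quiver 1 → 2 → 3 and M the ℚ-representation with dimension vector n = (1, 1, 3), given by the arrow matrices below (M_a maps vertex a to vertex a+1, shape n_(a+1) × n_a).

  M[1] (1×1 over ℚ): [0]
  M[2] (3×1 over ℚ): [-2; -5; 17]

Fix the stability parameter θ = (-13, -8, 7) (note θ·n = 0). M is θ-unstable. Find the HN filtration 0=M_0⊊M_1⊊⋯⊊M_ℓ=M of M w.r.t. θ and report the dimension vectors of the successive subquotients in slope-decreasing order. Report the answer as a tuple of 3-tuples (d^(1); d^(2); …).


Via rank(M_{q-1}∘⋯∘M_p): M ≅ I[1,1], I[2,3], I[3,3]^2.
μ_θ-semistable layers: μ^(1)=7; μ^(2)=-8; μ^(3)=-13

((0, 0, 3); (0, 1, 0); (1, 0, 0))


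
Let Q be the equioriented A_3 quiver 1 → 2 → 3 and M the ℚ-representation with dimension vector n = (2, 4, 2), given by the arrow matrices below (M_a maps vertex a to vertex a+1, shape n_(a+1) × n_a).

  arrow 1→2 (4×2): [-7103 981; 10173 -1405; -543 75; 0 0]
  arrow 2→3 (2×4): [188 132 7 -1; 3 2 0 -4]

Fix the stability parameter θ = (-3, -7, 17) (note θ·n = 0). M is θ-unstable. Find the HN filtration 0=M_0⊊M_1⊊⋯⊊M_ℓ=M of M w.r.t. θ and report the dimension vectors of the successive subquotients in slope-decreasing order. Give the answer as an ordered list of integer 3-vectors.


Interval decomposition of M: I[1,3]^2, I[2,2]^2.
HN type (ℓ=3): μ^(1)=17; μ^(2)=-5; μ^(3)=-7

((0, 0, 2); (2, 2, 0); (0, 2, 0))


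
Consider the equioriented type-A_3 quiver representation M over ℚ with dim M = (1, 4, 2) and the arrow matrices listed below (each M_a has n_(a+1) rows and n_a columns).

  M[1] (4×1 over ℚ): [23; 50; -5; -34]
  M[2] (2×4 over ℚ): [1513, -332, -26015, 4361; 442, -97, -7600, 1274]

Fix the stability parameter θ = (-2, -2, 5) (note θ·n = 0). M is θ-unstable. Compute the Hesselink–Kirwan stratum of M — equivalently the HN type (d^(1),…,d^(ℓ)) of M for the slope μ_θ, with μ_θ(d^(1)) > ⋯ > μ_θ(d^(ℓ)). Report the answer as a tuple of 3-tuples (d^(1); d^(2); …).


Interval decomposition of M: I[1,2], I[2,2], I[2,3]^2.
HN type (ℓ=2): μ^(1)=5; μ^(2)=-2

((0, 0, 2); (1, 4, 0))


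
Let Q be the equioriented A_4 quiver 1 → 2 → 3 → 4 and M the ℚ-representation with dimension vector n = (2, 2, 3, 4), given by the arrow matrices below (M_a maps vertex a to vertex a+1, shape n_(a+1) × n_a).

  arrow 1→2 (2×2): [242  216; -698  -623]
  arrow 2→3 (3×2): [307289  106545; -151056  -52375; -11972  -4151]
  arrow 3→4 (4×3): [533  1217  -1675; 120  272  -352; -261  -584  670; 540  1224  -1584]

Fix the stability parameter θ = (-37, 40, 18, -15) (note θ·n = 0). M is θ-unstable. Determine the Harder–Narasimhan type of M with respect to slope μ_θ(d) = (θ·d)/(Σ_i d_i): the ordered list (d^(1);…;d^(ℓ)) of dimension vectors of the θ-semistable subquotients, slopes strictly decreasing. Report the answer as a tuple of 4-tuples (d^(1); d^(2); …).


Via rank(M_{q-1}∘⋯∘M_p): M ≅ I[1,3], I[1,4], I[3,4], I[4,4]^2.
μ_θ-semistable layers: μ^(1)=29; μ^(2)=43/3; μ^(3)=3/2; μ^(4)=-15; μ^(5)=-37

((0, 1, 1, 0); (0, 1, 1, 1); (0, 0, 1, 1); (0, 0, 0, 2); (2, 0, 0, 0))


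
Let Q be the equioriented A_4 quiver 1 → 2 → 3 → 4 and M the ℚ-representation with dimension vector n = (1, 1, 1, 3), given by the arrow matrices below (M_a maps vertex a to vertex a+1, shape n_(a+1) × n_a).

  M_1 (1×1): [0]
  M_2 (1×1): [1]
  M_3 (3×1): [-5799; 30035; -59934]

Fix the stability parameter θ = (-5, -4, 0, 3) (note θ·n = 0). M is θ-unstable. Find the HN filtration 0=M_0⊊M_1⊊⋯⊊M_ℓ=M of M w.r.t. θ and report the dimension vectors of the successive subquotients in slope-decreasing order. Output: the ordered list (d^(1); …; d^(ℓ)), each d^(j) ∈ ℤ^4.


Via rank(M_{q-1}∘⋯∘M_p): M ≅ I[1,1], I[2,4], I[4,4]^2.
μ_θ-semistable layers: μ^(1)=3; μ^(2)=0; μ^(3)=-4; μ^(4)=-5

((0, 0, 0, 3); (0, 0, 1, 0); (0, 1, 0, 0); (1, 0, 0, 0))


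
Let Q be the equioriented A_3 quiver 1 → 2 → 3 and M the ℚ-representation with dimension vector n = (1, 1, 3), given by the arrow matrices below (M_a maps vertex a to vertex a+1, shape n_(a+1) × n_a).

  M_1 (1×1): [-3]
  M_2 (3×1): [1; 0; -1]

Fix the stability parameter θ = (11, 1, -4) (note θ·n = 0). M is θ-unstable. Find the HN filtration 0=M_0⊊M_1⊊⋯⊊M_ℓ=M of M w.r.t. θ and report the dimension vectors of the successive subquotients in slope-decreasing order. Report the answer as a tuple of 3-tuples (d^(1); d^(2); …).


Via rank(M_{q-1}∘⋯∘M_p): M ≅ I[1,3], I[3,3]^2.
μ_θ-semistable layers: μ^(1)=8/3; μ^(2)=-4

((1, 1, 1); (0, 0, 2))


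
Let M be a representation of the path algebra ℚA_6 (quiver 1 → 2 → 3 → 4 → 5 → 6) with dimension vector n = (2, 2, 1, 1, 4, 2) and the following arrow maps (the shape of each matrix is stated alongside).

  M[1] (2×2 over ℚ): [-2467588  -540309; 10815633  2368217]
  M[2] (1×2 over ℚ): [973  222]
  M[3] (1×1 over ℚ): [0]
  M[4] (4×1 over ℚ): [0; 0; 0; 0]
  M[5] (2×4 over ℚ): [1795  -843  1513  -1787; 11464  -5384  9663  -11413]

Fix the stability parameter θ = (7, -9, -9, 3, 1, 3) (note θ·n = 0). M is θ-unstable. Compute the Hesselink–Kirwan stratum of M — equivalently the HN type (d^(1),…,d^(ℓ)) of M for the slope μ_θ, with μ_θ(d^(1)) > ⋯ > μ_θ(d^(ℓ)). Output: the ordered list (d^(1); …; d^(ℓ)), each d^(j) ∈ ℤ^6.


Barcode: M ≅ I[1,2], I[1,3], I[4,4], I[5,5]^2, I[5,6]^2. HN layers by μ_θ (4 steps, strictly decreasing):
  μ^(1)=3; μ^(2)=1; μ^(3)=-1; μ^(4)=-11/3

((0, 0, 0, 1, 0, 2); (0, 0, 0, 0, 4, 0); (1, 1, 0, 0, 0, 0); (1, 1, 1, 0, 0, 0))


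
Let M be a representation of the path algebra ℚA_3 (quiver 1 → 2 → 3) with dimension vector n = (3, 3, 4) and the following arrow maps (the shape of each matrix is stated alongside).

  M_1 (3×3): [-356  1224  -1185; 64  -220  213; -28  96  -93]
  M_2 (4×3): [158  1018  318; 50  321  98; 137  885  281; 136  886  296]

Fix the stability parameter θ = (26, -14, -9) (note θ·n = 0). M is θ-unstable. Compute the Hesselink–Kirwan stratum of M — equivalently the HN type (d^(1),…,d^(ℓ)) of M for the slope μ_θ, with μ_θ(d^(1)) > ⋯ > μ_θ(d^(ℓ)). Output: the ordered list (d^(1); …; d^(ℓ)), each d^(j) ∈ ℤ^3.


Interval decomposition of M: I[1,1], I[1,2], I[1,3], I[2,3], I[3,3]^2.
HN type (ℓ=5): μ^(1)=26; μ^(2)=6; μ^(3)=1; μ^(4)=-9; μ^(5)=-14

((1, 0, 0); (1, 1, 0); (1, 1, 1); (0, 0, 3); (0, 1, 0))


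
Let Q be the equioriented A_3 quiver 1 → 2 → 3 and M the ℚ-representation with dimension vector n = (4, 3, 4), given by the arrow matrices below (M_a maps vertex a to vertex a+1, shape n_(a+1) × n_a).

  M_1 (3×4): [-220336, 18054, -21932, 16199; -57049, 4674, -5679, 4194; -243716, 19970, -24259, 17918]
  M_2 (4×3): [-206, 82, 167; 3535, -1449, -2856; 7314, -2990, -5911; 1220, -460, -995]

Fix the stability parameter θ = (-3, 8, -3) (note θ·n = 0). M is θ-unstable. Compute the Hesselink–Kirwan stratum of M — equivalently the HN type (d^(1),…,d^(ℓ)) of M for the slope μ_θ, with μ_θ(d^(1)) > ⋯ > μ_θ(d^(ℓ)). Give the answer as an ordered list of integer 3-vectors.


Via rank(M_{q-1}∘⋯∘M_p): M ≅ I[1,1], I[1,2], I[1,3]^2, I[3,3]^2.
μ_θ-semistable layers: μ^(1)=8; μ^(2)=5/2; μ^(3)=-3

((0, 1, 0); (0, 2, 2); (4, 0, 2))
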